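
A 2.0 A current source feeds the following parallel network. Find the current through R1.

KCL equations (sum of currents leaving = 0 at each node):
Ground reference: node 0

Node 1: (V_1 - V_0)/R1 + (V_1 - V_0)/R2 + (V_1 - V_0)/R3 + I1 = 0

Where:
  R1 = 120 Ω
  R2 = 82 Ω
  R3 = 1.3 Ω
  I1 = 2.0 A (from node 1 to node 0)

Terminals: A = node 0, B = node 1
All resistors sit directly between nodes 0 and 1, so they are in parallel and share one voltage V; the full source current 2 A splits among them.
1/R_par = 1/120 + 1/82 + 1/1.3 = 0.7898 S  =>  R_par = 1.266 Ω
V = I × R_par = 2 × 1.266 = 2.532 V
I_R1 = V/R1 = 2.532/120 = 0.0211 A

Final answer: 0.0211 A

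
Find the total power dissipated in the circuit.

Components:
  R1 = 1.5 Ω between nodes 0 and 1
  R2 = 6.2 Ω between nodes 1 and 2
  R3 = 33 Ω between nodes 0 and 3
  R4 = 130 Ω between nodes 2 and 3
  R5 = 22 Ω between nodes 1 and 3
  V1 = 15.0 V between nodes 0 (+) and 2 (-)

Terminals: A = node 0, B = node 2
Nodal analysis, taking node 2 as the 0 V reference.
Source V1 fixes V_0 = 15 V.
KCL at each unknown node (sum of currents leaving = 0; resistances in Ω):
  Node 1: (V_1 - 15)/1.5 + (V_1 - 0)/6.2 + (V_1 - V_3)/22 = 0
  Node 3: (V_3 - 15)/33 + (V_3 - 0)/130 + (V_3 - V_1)/22 = 0
Collecting terms (coefficients in siemens):
  0.8734·V_1 - 0.04545·V_3 = 10
  0.08345·V_3 - 0.04545·V_1 = 0.4545
Determinant D = (0.8734)(0.08345) - (-0.04545)(-0.04545) = 0.07082
V_1 = [(10)(0.08345) - (-0.04545)(0.4545)]/D = 12.08 V
V_3 = [(0.8734)(0.4545) - (10)(-0.04545)]/D = 12.02 V
Power in each resistor, P = (ΔV)²/R:
  P_R1 = (15 - 12.08)²/1.5 = 5.703 W
  P_R2 = (12.08 - 0)²/6.2 = 23.52 W
  P_R3 = (15 - 12.02)²/33 = 0.2684 W
  P_R4 = (0 - 12.02)²/130 = 1.112 W
  P_R5 = (12.08 - 12.02)²/22 = 0.0001181 W
P_total = P_R1 + P_R2 + P_R3 + P_R4 + P_R5 = 30.6 W

Final answer: 30.6 W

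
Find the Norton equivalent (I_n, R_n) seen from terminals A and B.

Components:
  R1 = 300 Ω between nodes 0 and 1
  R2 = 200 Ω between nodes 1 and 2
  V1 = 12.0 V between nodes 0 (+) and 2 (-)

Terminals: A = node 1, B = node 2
Find the Thévenin equivalent first; then I_n = V_th/R_th and R_n = R_th.
Step 1 — V_th is the open-circuit voltage V_A - V_B (nothing connected across the terminals).
Nodal analysis, taking node 2 as the 0 V reference.
Source V1 fixes V_0 = 12 V.
KCL at each unknown node (sum of currents leaving = 0; resistances in Ω):
  Node 1: (V_1 - 12)/300 + (V_1 - 0)/200 = 0
Collecting terms: 0.008333 × V_1 = 0.04  =>  V_1 = 4.8 V
V_th = V_1 - V_2 = 4.8 - 0 = 4.8 V
Step 2 — R_th: zero the source — replace V1 by a short circuit (node 2 merges into node 0) — and find the resistance seen between A (node 1) and B (node 0).
Reduce the network between node 1 (A) and node 0 (B) by series/parallel combination:
  Rp1 = R1 ‖ R2 (parallel, both between nodes 0 and 1) = 1/(1/300 + 1/200) = 120 Ω
R_th = 120 Ω
I_n = V_th/R_th = 4.8/120 = 0.04 A, and R_n = R_th = 120 Ω

Final answer: I_n = 0.04 A, R_n = 120 Ω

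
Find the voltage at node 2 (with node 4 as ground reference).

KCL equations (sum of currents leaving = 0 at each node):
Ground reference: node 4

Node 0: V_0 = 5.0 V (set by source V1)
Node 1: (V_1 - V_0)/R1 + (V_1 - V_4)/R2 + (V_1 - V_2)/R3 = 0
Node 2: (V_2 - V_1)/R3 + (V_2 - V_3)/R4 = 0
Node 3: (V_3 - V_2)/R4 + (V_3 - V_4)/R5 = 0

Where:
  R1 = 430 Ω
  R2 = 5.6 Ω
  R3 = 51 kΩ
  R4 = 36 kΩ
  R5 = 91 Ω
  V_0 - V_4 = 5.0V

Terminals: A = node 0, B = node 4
Nodal analysis, taking node 4 as the 0 V reference.
Source V1 fixes V_0 = 5 V.
KCL at each unknown node (sum of currents leaving = 0; resistances in Ω):
  Node 1: (V_1 - 5)/430 + (V_1 - 0)/5.6 + (V_1 - V_2)/51000 = 0
  Node 2: (V_2 - V_1)/51000 + (V_2 - V_3)/36000 = 0
  Node 3: (V_3 - V_2)/36000 + (V_3 - 0)/91 = 0
Collecting terms (coefficients in siemens):
  0.1809·V_1 - 0.00001961·V_2 = 0.01163
  0.00004739·V_2 - 0.00001961·V_1 - 0.00002778·V_3 = 0
  0.01102·V_3 - 0.00002778·V_2 = 0
Solving these 3 simultaneous equations (Gaussian elimination) gives:
  V_1 = 0.06428 V, V_2 = 0.02664 V, V_3 = 0.00006716 V
The requested potential is V_2 = 0.02664 V.

Final answer: V_2 = 0.02664 V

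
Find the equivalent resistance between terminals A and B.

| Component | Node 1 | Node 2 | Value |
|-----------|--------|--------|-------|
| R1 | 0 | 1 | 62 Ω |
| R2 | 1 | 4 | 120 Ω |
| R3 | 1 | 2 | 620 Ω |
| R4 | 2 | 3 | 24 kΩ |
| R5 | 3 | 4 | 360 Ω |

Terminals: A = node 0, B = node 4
Reduce the network between node 0 (A) and node 4 (B) by series/parallel combination:
  Rs1 = R3 + R4 (series, joined only at node 2) = 620 + 24000 = 24620 Ω
  Rs2 = R5 + Rs1 (series, joined only at node 3) = 360 + 24620 = 24980 Ω
  Rp1 = R2 ‖ Rs2 (parallel, both between nodes 1 and 4) = 1/(1/120 + 1/24980) = 119.4 Ω
  Rs3 = R1 + Rp1 (series, joined only at node 1) = 62 + 119.4 = 181.4 Ω
R_eq = 181.4 Ω

Final answer: 181.4 Ω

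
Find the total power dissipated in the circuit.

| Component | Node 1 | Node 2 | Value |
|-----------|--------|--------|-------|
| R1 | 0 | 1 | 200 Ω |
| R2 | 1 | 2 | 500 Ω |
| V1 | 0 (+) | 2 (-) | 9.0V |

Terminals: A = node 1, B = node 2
Nodal analysis, taking node 2 as the 0 V reference.
Source V1 fixes V_0 = 9 V.
KCL at each unknown node (sum of currents leaving = 0; resistances in Ω):
  Node 1: (V_1 - 9)/200 + (V_1 - 0)/500 = 0
Collecting terms: 0.007 × V_1 = 0.045  =>  V_1 = 6.429 V
Power in each resistor, P = (ΔV)²/R:
  P_R1 = (9 - 6.429)²/200 = 0.03306 W
  P_R2 = (6.429 - 0)²/500 = 0.08265 W
P_total = P_R1 + P_R2 = 0.1157 W

Final answer: 0.1157 W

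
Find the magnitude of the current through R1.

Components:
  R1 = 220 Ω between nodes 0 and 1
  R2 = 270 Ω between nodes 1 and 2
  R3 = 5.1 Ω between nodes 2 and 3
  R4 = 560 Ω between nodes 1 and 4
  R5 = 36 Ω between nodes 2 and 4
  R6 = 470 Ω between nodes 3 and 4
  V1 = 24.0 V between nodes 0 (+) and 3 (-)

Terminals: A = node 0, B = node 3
Nodal analysis, taking node 3 as the 0 V reference.
Source V1 fixes V_0 = 24 V.
KCL at each unknown node (sum of currents leaving = 0; resistances in Ω):
  Node 1: (V_1 - 24)/220 + (V_1 - V_2)/270 + (V_1 - V_4)/560 = 0
  Node 2: (V_2 - V_1)/270 + (V_2 - 0)/5.1 + (V_2 - V_4)/36 = 0
  Node 4: (V_4 - V_1)/560 + (V_4 - V_2)/36 + (V_4 - 0)/470 = 0
Collecting terms (coefficients in siemens):
  0.01003·V_1 - 0.003704·V_2 - 0.001786·V_4 = 0.1091
  0.2276·V_2 - 0.003704·V_1 - 0.02778·V_4 = 0
  0.03169·V_4 - 0.001786·V_1 - 0.02778·V_2 = 0
Solving these 3 simultaneous equations (Gaussian elimination) gives:
  V_1 = 11.13 V, V_2 = 0.2887 V, V_4 = 0.8804 V
I_R1 = (V_0 - V_1)/R1 = (24 - 11.13)/220 = 0.05848 A
|I_R1| = 0.05848 A

Final answer: |I_R1| = 0.05848 A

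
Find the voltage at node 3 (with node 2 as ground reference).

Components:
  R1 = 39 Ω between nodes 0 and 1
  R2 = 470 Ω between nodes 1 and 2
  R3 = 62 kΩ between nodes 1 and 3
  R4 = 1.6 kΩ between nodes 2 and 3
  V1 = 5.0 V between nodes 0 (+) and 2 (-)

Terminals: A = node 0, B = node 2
Nodal analysis, taking node 2 as the 0 V reference.
Source V1 fixes V_0 = 5 V.
KCL at each unknown node (sum of currents leaving = 0; resistances in Ω):
  Node 1: (V_1 - 5)/39 + (V_1 - 0)/470 + (V_1 - V_3)/62000 = 0
  Node 3: (V_3 - V_1)/62000 + (V_3 - 0)/1600 = 0
Collecting terms (coefficients in siemens):
  0.02778·V_1 - 0.00001613·V_3 = 0.1282
  0.0006411·V_3 - 0.00001613·V_1 = 0
Determinant D = (0.02778)(0.0006411) - (-0.00001613)(-0.00001613) = 0.00001781
V_1 = [(0.1282)(0.0006411) - (-0.00001613)(0)]/D = 4.614 V
V_3 = [(0.02778)(0) - (0.1282)(-0.00001613)]/D = 0.1161 V
The requested potential is V_3 = 0.1161 V.

Final answer: V_3 = 0.1161 V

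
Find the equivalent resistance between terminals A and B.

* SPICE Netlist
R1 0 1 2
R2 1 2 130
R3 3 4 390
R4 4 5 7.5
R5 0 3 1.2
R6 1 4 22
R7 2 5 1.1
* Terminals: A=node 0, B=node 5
The network is not a plain series/parallel combination. Inject a 1 A test current into terminal A (node 0) and return it from terminal B (node 5); then R_eq = V_A / (1 A).
Nodal analysis, taking node 5 as the 0 V reference.
Current source I_test pushes 1 A into node 0 and draws it out of node 5.
KCL at each unknown node (sum of currents leaving = 0; resistances in Ω):
  Node 0: (V_0 - V_1)/2 + (V_0 - V_3)/1.2 - 1 = 0
  Node 1: (V_1 - V_0)/2 + (V_1 - V_2)/130 + (V_1 - V_4)/22 = 0
  Node 2: (V_2 - V_1)/130 + (V_2 - 0)/1.1 = 0
  Node 3: (V_3 - V_0)/1.2 + (V_3 - V_4)/390 = 0
  Node 4: (V_4 - V_1)/22 + (V_4 - V_3)/390 + (V_4 - 0)/7.5 = 0
Collecting terms (coefficients in siemens):
  1.333·V_0 - 0.5·V_1 - 0.8333·V_3 = 1
  0.5531·V_1 - 0.5·V_0 - 0.007692·V_2 - 0.04545·V_4 = 0
  0.9168·V_2 - 0.007692·V_1 = 0
  0.8359·V_3 - 0.8333·V_0 - 0.002564·V_4 = 0
  0.1814·V_4 - 0.04545·V_1 - 0.002564·V_3 = 0
Solving these 5 simultaneous equations (Gaussian elimination) gives:
  V_0 = 25.11 V, V_1 = 23.21 V, V_2 = 0.1948 V, V_3 = 25.06 V
  V_4 = 6.172 V
R_eq = V_0 / 1 A = 25.11 Ω

Final answer: 25.11 Ω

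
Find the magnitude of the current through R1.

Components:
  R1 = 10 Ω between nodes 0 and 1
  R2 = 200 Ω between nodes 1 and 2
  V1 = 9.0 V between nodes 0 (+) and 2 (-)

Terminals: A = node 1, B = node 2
Nodal analysis, taking node 2 as the 0 V reference.
Source V1 fixes V_0 = 9 V.
KCL at each unknown node (sum of currents leaving = 0; resistances in Ω):
  Node 1: (V_1 - 9)/10 + (V_1 - 0)/200 = 0
Collecting terms: 0.105 × V_1 = 0.9  =>  V_1 = 8.571 V
I_R1 = (V_0 - V_1)/R1 = (9 - 8.571)/10 = 0.04286 A
|I_R1| = 0.04286 A

Final answer: |I_R1| = 0.04286 A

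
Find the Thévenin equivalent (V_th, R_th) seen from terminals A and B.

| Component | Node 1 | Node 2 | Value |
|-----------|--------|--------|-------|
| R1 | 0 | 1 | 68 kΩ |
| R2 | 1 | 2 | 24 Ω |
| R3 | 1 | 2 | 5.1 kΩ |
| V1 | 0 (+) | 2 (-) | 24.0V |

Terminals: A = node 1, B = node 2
Step 1 — V_th is the open-circuit voltage V_A - V_B (nothing connected across the terminals).
Nodal analysis, taking node 2 as the 0 V reference.
Source V1 fixes V_0 = 24 V.
KCL at each unknown node (sum of currents leaving = 0; resistances in Ω):
  Node 1: (V_1 - 24)/68000 + (V_1 - 0)/24 + (V_1 - 0)/5100 = 0
Collecting terms: 0.04188 × V_1 = 0.0003529  =>  V_1 = 0.008428 V
V_th = V_1 - V_2 = 0.008428 - 0 = 0.008428 V
Step 2 — R_th: zero the source — replace V1 by a short circuit (node 2 merges into node 0) — and find the resistance seen between A (node 1) and B (node 0).
Reduce the network between node 1 (A) and node 0 (B) by series/parallel combination:
  Rp1 = R1 ‖ R2 ‖ R3 (parallel, all between nodes 0 and 1) = 1/(1/68000 + 1/24 + 1/5100) = 23.88 Ω
R_th = 23.88 Ω

Final answer: V_th = 0.008428 V, R_th = 23.88 Ω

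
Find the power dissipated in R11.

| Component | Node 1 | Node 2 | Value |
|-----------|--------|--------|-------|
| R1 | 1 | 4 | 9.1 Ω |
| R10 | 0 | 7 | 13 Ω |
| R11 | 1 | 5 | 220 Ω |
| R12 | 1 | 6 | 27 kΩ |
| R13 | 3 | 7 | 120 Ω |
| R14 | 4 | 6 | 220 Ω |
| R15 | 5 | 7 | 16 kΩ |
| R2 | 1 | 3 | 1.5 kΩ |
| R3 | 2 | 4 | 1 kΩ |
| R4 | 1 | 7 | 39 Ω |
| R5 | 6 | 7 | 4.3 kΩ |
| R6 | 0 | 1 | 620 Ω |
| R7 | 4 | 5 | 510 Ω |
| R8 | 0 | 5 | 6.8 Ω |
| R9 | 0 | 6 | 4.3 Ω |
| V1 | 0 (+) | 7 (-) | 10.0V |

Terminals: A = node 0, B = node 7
Nodal analysis, taking node 7 as the 0 V reference.
Source V1 fixes V_0 = 10 V.
KCL at each unknown node (sum of currents leaving = 0; resistances in Ω):
  Node 1: (V_1 - V_4)/9.1 + (V_1 - V_3)/1500 + (V_1 - 0)/39 + (V_1 - 10)/620 + (V_1 - V_5)/220 + (V_1 - V_6)/27000 = 0
  Node 2: (V_2 - V_4)/1000 = 0
  Node 3: (V_3 - V_1)/1500 + (V_3 - 0)/120 = 0
  Node 4: (V_4 - V_1)/9.1 + (V_4 - V_2)/1000 + (V_4 - V_5)/510 + (V_4 - V_6)/220 = 0
  Node 5: (V_5 - V_4)/510 + (V_5 - 10)/6.8 + (V_5 - V_1)/220 + (V_5 - 0)/16000 = 0
  Node 6: (V_6 - 0)/4300 + (V_6 - 10)/4.3 + (V_6 - V_1)/27000 + (V_6 - V_4)/220 = 0
Collecting terms (coefficients in siemens):
  0.1424·V_1 - 0.0006667·V_3 - 0.1099·V_4 - 0.004545·V_5 - 0.00003704·V_6 = 0.01613
  0.001·V_2 - 0.001·V_4 = 0
  0.009·V_3 - 0.0006667·V_1 = 0
  0.1174·V_4 - 0.1099·V_1 - 0.001·V_2 - 0.001961·V_5 - 0.004545·V_6 = 0
  0.1536·V_5 - 0.004545·V_1 - 0.001961·V_4 = 1.471
  0.2374·V_6 - 0.00003704·V_1 - 0.004545·V_4 = 2.326
Solving these 6 simultaneous equations (Gaussian elimination) gives:
  V_1 = 3.133 V, V_2 = 3.507 V, V_3 = 0.2321 V, V_4 = 3.507 V
  V_5 = 9.71 V, V_6 = 9.865 V
I_R11 = (V_1 - V_5)/R11 = (3.133 - 9.71)/220 = -0.02989 A
P_R11 = I_R11² × R11 = (-0.02989)² × 220 = 0.1966 W

Final answer: 0.1966 W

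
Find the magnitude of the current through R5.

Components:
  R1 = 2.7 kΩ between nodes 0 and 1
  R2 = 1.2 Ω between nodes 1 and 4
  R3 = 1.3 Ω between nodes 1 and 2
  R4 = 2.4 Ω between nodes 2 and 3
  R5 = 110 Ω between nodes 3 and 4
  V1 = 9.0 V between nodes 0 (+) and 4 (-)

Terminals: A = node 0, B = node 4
Nodal analysis, taking node 4 as the 0 V reference.
Source V1 fixes V_0 = 9 V.
KCL at each unknown node (sum of currents leaving = 0; resistances in Ω):
  Node 1: (V_1 - 9)/2700 + (V_1 - 0)/1.2 + (V_1 - V_2)/1.3 = 0
  Node 2: (V_2 - V_1)/1.3 + (V_2 - V_3)/2.4 = 0
  Node 3: (V_3 - V_2)/2.4 + (V_3 - 0)/110 = 0
Collecting terms (coefficients in siemens):
  1.603·V_1 - 0.7692·V_2 = 0.003333
  1.186·V_2 - 0.7692·V_1 - 0.4167·V_3 = 0
  0.4258·V_3 - 0.4167·V_2 = 0
Solving these 3 simultaneous equations (Gaussian elimination) gives:
  V_1 = 0.003956 V, V_2 = 0.003911 V, V_3 = 0.003828 V
I_R5 = (V_3 - V_4)/R5 = (0.003828 - 0)/110 = 0.0000348 A
|I_R5| = 0.0000348 A

Final answer: |I_R5| = 3.48e-05 A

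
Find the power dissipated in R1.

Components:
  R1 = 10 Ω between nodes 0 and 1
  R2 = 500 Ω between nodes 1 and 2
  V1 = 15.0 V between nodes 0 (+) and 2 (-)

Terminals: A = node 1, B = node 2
Nodal analysis, taking node 2 as the 0 V reference.
Source V1 fixes V_0 = 15 V.
KCL at each unknown node (sum of currents leaving = 0; resistances in Ω):
  Node 1: (V_1 - 15)/10 + (V_1 - 0)/500 = 0
Collecting terms: 0.102 × V_1 = 1.5  =>  V_1 = 14.71 V
I_R1 = (V_0 - V_1)/R1 = (15 - 14.71)/10 = 0.02941 A
P_R1 = I_R1² × R1 = (0.02941)² × 10 = 0.008651 W

Final answer: 0.008651 W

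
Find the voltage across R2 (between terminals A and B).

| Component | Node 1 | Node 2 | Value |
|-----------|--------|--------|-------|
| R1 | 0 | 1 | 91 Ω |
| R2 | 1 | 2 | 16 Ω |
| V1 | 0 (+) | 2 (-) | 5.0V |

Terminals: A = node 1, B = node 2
R1 and R2 are in series across V1 (node 0 → node 1 → node 2), and the output A–B is taken across R2, so this is a voltage divider.
Series current: I = V1/(R1 + R2) = 5/(91 + 16) = 5/107 = 0.04673 A
V_R2 = I × R2 = V1 × R2/(R1 + R2) = 5 × 16/107 = 0.7477 V

Final answer: 0.7477 V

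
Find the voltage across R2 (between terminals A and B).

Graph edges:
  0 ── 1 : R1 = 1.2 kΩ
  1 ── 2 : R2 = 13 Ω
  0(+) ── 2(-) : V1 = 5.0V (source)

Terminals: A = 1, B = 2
R1 and R2 are in series across V1 (node 0 → node 1 → node 2), and the output A–B is taken across R2, so this is a voltage divider.
Series current: I = V1/(R1 + R2) = 5/(1200 + 13) = 5/1213 = 0.004122 A
V_R2 = I × R2 = V1 × R2/(R1 + R2) = 5 × 13/1213 = 0.05359 V

Final answer: 0.05359 V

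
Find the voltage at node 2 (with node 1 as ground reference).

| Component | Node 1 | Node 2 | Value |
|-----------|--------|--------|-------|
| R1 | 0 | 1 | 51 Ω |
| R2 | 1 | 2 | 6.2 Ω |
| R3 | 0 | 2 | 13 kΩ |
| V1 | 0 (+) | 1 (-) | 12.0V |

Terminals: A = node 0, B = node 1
Nodal analysis, taking node 1 as the 0 V reference.
Source V1 fixes V_0 = 12 V.
KCL at each unknown node (sum of currents leaving = 0; resistances in Ω):
  Node 2: (V_2 - 0)/6.2 + (V_2 - 12)/13000 = 0
Collecting terms: 0.1614 × V_2 = 0.0009231  =>  V_2 = 0.00572 V
The requested potential is V_2 = 0.00572 V.

Final answer: V_2 = 0.00572 V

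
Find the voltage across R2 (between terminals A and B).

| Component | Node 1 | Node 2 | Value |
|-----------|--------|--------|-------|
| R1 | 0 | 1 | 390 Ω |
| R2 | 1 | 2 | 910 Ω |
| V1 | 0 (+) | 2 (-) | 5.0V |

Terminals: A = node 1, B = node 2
R1 and R2 are in series across V1 (node 0 → node 1 → node 2), and the output A–B is taken across R2, so this is a voltage divider.
Series current: I = V1/(R1 + R2) = 5/(390 + 910) = 5/1300 = 0.003846 A
V_R2 = I × R2 = V1 × R2/(R1 + R2) = 5 × 910/1300 = 3.5 V

Final answer: 3.5 V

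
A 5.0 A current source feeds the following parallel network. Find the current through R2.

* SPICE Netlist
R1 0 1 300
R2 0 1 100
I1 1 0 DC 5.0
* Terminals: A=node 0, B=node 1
All resistors sit directly between nodes 0 and 1, so they are in parallel and share one voltage V; the full source current 5 A splits among them.
1/R_par = 1/300 + 1/100 = 0.01333 S  =>  R_par = 75 Ω
V = I × R_par = 5 × 75 = 375 V
I_R2 = V/R2 = 375/100 = 3.75 A

Final answer: 3.75 A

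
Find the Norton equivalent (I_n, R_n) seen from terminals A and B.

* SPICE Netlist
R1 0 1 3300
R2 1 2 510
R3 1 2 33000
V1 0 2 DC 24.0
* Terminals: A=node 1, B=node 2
Find the Thévenin equivalent first; then I_n = V_th/R_th and R_n = R_th.
Step 1 — V_th is the open-circuit voltage V_A - V_B (nothing connected across the terminals).
Nodal analysis, taking node 2 as the 0 V reference.
Source V1 fixes V_0 = 24 V.
KCL at each unknown node (sum of currents leaving = 0; resistances in Ω):
  Node 1: (V_1 - 24)/3300 + (V_1 - 0)/510 + (V_1 - 0)/33000 = 0
Collecting terms: 0.002294 × V_1 = 0.007273  =>  V_1 = 3.17 V
V_th = V_1 - V_2 = 3.17 - 0 = 3.17 V
Step 2 — R_th: zero the source — replace V1 by a short circuit (node 2 merges into node 0) — and find the resistance seen between A (node 1) and B (node 0).
Reduce the network between node 1 (A) and node 0 (B) by series/parallel combination:
  Rp1 = R1 ‖ R2 ‖ R3 (parallel, all between nodes 0 and 1) = 1/(1/3300 + 1/510 + 1/33000) = 435.9 Ω
R_th = 435.9 Ω
I_n = V_th/R_th = 3.17/435.9 = 0.007273 A, and R_n = R_th = 435.9 Ω

Final answer: I_n = 0.007273 A, R_n = 435.9 Ω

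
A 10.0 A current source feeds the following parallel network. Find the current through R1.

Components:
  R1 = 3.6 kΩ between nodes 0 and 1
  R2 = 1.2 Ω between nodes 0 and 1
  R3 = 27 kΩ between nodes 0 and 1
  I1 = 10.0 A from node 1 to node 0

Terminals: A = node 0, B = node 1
All resistors sit directly between nodes 0 and 1, so they are in parallel and share one voltage V; the full source current 10 A splits among them.
1/R_par = 1/3600 + 1/1.2 + 1/27000 = 0.8336 S  =>  R_par = 1.2 Ω
V = I × R_par = 10 × 1.2 = 12 V
I_R1 = V/R1 = 12/3600 = 0.003332 A

Final answer: 0.003332 A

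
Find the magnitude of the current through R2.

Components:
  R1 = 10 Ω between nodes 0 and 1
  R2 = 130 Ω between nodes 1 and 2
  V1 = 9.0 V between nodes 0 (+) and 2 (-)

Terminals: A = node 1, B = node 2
Nodal analysis, taking node 2 as the 0 V reference.
Source V1 fixes V_0 = 9 V.
KCL at each unknown node (sum of currents leaving = 0; resistances in Ω):
  Node 1: (V_1 - 9)/10 + (V_1 - 0)/130 = 0
Collecting terms: 0.1077 × V_1 = 0.9  =>  V_1 = 8.357 V
I_R2 = (V_1 - V_2)/R2 = (8.357 - 0)/130 = 0.06429 A
|I_R2| = 0.06429 A

Final answer: |I_R2| = 0.06429 A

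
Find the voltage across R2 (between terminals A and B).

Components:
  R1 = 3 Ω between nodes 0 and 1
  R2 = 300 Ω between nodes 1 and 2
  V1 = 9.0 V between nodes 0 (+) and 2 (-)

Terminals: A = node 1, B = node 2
R1 and R2 are in series across V1 (node 0 → node 1 → node 2), and the output A–B is taken across R2, so this is a voltage divider.
Series current: I = V1/(R1 + R2) = 9/(3 + 300) = 9/303 = 0.0297 A
V_R2 = I × R2 = V1 × R2/(R1 + R2) = 9 × 300/303 = 8.911 V

Final answer: 8.911 V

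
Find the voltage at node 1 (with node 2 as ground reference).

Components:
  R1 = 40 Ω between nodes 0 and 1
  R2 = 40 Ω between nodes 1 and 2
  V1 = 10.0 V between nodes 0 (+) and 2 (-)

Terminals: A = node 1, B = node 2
Nodal analysis, taking node 2 as the 0 V reference.
Source V1 fixes V_0 = 10 V.
KCL at each unknown node (sum of currents leaving = 0; resistances in Ω):
  Node 1: (V_1 - 10)/40 + (V_1 - 0)/40 = 0
Collecting terms: 0.05 × V_1 = 0.25  =>  V_1 = 5 V
The requested potential is V_1 = 5 V.

Final answer: V_1 = 5 V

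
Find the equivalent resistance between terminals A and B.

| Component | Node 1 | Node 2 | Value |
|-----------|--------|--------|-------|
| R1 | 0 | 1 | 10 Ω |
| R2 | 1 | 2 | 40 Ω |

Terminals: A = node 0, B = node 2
Reduce the network between node 0 (A) and node 2 (B) by series/parallel combination:
  Rs1 = R1 + R2 (series, joined only at node 1) = 10 + 40 = 50 Ω
R_eq = 50 Ω

Final answer: 50 Ω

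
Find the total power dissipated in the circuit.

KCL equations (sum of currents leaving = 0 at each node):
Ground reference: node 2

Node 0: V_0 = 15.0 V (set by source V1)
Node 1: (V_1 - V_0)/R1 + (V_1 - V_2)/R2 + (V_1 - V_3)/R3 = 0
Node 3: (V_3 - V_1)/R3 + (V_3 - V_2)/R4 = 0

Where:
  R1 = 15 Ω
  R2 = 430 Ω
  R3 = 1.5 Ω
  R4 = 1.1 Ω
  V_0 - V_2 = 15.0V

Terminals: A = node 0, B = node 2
Nodal analysis, taking node 2 as the 0 V reference.
Source V1 fixes V_0 = 15 V.
KCL at each unknown node (sum of currents leaving = 0; resistances in Ω):
  Node 1: (V_1 - 15)/15 + (V_1 - 0)/430 + (V_1 - V_3)/1.5 = 0
  Node 3: (V_3 - V_1)/1.5 + (V_3 - 0)/1.1 = 0
Collecting terms (coefficients in siemens):
  0.7357·V_1 - 0.6667·V_3 = 1
  1.576·V_3 - 0.6667·V_1 = 0
Determinant D = (0.7357)(1.576) - (-0.6667)(-0.6667) = 0.7148
V_1 = [(1)(1.576) - (-0.6667)(0)]/D = 2.205 V
V_3 = [(0.7357)(0) - (1)(-0.6667)]/D = 0.9327 V
Power in each resistor, P = (ΔV)²/R:
  P_R1 = (15 - 2.205)²/15 = 10.91 W
  P_R2 = (2.205 - 0)²/430 = 0.0113 W
  P_R3 = (2.205 - 0.9327)²/1.5 = 1.078 W
  P_R4 = (0 - 0.9327)²/1.1 = 0.7908 W
P_total = P_R1 + P_R2 + P_R3 + P_R4 = 12.8 W

Final answer: 12.8 W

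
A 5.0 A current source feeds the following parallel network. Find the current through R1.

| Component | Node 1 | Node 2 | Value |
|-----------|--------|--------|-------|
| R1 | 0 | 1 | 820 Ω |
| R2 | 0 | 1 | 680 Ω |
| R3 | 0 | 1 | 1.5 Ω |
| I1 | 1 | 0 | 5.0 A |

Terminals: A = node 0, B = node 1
All resistors sit directly between nodes 0 and 1, so they are in parallel and share one voltage V; the full source current 5 A splits among them.
1/R_par = 1/820 + 1/680 + 1/1.5 = 0.6694 S  =>  R_par = 1.494 Ω
V = I × R_par = 5 × 1.494 = 7.47 V
I_R1 = V/R1 = 7.47/820 = 0.00911 A

Final answer: 0.00911 A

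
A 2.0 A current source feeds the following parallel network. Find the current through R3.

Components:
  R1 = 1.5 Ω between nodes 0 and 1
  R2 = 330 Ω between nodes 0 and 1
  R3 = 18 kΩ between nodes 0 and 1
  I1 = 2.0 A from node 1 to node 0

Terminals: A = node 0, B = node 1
All resistors sit directly between nodes 0 and 1, so they are in parallel and share one voltage V; the full source current 2 A splits among them.
1/R_par = 1/1.5 + 1/330 + 1/18000 = 0.6698 S  =>  R_par = 1.493 Ω
V = I × R_par = 2 × 1.493 = 2.986 V
I_R3 = V/R3 = 2.986/18000 = 0.0001659 A

Final answer: 0.0001659 A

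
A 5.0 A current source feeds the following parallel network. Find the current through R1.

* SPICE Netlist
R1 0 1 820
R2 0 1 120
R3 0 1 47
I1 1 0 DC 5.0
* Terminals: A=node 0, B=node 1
All resistors sit directly between nodes 0 and 1, so they are in parallel and share one voltage V; the full source current 5 A splits among them.
1/R_par = 1/820 + 1/120 + 1/47 = 0.03083 S  =>  R_par = 32.44 Ω
V = I × R_par = 5 × 32.44 = 162.2 V
I_R1 = V/R1 = 162.2/820 = 0.1978 A

Final answer: 0.1978 A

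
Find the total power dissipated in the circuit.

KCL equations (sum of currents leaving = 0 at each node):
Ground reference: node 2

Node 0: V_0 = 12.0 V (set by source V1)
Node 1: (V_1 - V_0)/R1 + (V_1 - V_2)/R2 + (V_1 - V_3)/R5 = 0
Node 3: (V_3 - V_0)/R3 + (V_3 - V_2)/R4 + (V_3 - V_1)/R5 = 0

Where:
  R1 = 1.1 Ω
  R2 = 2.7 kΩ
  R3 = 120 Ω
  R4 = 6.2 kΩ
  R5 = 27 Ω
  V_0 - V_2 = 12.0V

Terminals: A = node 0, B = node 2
Nodal analysis, taking node 2 as the 0 V reference.
Source V1 fixes V_0 = 12 V.
KCL at each unknown node (sum of currents leaving = 0; resistances in Ω):
  Node 1: (V_1 - 12)/1.1 + (V_1 - 0)/2700 + (V_1 - V_3)/27 = 0
  Node 3: (V_3 - 12)/120 + (V_3 - 0)/6200 + (V_3 - V_1)/27 = 0
Collecting terms (coefficients in siemens):
  0.9465·V_1 - 0.03704·V_3 = 10.91
  0.04553·V_3 - 0.03704·V_1 = 0.1
Determinant D = (0.9465)(0.04553) - (-0.03704)(-0.03704) = 0.04172
V_1 = [(10.91)(0.04553) - (-0.03704)(0.1)]/D = 11.99 V
V_3 = [(0.9465)(0.1) - (10.91)(-0.03704)]/D = 11.95 V
Power in each resistor, P = (ΔV)²/R:
  P_R1 = (12 - 11.99)²/1.1 = 0.00003922 W
  P_R2 = (11.99 - 0)²/2700 = 0.05327 W
  P_R3 = (12 - 11.95)²/120 = 0.00001908 W
  P_R4 = (0 - 11.95)²/6200 = 0.02304 W
  P_R5 = (11.99 - 11.95)²/27 = 0.00006312 W
P_total = P_R1 + P_R2 + P_R3 + P_R4 + P_R5 = 0.07644 W

Final answer: 0.07644 W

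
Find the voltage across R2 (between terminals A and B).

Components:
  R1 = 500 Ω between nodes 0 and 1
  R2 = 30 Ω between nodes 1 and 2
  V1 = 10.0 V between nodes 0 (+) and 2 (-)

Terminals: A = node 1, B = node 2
R1 and R2 are in series across V1 (node 0 → node 1 → node 2), and the output A–B is taken across R2, so this is a voltage divider.
Series current: I = V1/(R1 + R2) = 10/(500 + 30) = 10/530 = 0.01887 A
V_R2 = I × R2 = V1 × R2/(R1 + R2) = 10 × 30/530 = 0.566 V

Final answer: 0.566 V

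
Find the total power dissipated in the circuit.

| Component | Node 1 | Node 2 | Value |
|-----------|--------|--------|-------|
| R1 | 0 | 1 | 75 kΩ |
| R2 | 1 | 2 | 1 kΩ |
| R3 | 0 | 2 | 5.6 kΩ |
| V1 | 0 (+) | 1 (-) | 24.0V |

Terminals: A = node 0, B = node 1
Nodal analysis, taking node 1 as the 0 V reference.
Source V1 fixes V_0 = 24 V.
KCL at each unknown node (sum of currents leaving = 0; resistances in Ω):
  Node 2: (V_2 - 0)/1000 + (V_2 - 24)/5600 = 0
Collecting terms: 0.001179 × V_2 = 0.004286  =>  V_2 = 3.636 V
Power in each resistor, P = (ΔV)²/R:
  P_R1 = (24 - 0)²/75000 = 0.00768 W
  P_R2 = (0 - 3.636)²/1000 = 0.01322 W
  P_R3 = (24 - 3.636)²/5600 = 0.07405 W
P_total = P_R1 + P_R2 + P_R3 = 0.09495 W

Final answer: 0.09495 W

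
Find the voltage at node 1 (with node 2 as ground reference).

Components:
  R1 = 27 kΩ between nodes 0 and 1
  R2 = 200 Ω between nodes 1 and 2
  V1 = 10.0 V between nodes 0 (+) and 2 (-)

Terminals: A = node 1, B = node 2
Nodal analysis, taking node 2 as the 0 V reference.
Source V1 fixes V_0 = 10 V.
KCL at each unknown node (sum of currents leaving = 0; resistances in Ω):
  Node 1: (V_1 - 10)/27000 + (V_1 - 0)/200 = 0
Collecting terms: 0.005037 × V_1 = 0.0003704  =>  V_1 = 0.07353 V
The requested potential is V_1 = 0.07353 V.

Final answer: V_1 = 0.07353 V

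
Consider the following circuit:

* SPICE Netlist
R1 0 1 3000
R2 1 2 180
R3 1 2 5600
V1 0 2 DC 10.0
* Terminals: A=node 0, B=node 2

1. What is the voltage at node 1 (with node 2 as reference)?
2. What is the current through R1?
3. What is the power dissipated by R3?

Nodal analysis, taking node 2 as the 0 V reference.
Source V1 fixes V_0 = 10 V.
KCL at each unknown node (sum of currents leaving = 0; resistances in Ω):
  Node 1: (V_1 - 10)/3000 + (V_1 - 0)/180 + (V_1 - 0)/5600 = 0
Collecting terms: 0.006067 × V_1 = 0.003333  =>  V_1 = 0.5494 V
Part 1:
  Read off the nodal solution: V_1 = 0.5494 V
Part 2:
  I_R1 = (V_0 - V_1)/R1 = (10 - 0.5494)/3000 = 0.00315 A
  Magnitude: I_R1 = 0.00315 A
Part 3:
  I_R3 = (V_1 - V_2)/R3 = (0.5494 - 0)/5600 = 0.0000981 A
  P_R3 = I_R3² × R3 = (0.0000981)² × 5600 = 0.0000539 W

Final answers:
1. V_1 = 0.5494 V
2. I_R1 = 0.00315 A
3. P_R3 = 5.39e-05 W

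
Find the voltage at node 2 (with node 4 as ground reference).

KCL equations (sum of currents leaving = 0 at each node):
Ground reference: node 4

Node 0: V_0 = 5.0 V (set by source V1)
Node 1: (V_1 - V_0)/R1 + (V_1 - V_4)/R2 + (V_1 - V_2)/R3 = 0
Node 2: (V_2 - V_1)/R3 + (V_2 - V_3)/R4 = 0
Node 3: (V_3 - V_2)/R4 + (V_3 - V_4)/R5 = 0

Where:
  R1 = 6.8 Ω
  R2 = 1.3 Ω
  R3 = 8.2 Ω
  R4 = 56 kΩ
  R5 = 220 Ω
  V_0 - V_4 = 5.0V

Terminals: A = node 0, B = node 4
Nodal analysis, taking node 4 as the 0 V reference.
Source V1 fixes V_0 = 5 V.
KCL at each unknown node (sum of currents leaving = 0; resistances in Ω):
  Node 1: (V_1 - 5)/6.8 + (V_1 - 0)/1.3 + (V_1 - V_2)/8.2 = 0
  Node 2: (V_2 - V_1)/8.2 + (V_2 - V_3)/56000 = 0
  Node 3: (V_3 - V_2)/56000 + (V_3 - 0)/220 = 0
Collecting terms (coefficients in siemens):
  1.038·V_1 - 0.122·V_2 = 0.7353
  0.122·V_2 - 0.122·V_1 - 0.00001786·V_3 = 0
  0.004563·V_3 - 0.00001786·V_2 = 0
Solving these 3 simultaneous equations (Gaussian elimination) gives:
  V_1 = 0.8025 V, V_2 = 0.8023 V, V_3 = 0.00314 V
The requested potential is V_2 = 0.8023 V.

Final answer: V_2 = 0.8023 V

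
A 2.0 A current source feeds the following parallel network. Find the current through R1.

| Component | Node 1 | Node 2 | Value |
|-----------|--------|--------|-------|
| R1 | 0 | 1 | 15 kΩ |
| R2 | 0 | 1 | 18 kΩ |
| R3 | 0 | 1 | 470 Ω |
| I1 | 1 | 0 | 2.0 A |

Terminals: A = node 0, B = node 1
All resistors sit directly between nodes 0 and 1, so they are in parallel and share one voltage V; the full source current 2 A splits among them.
1/R_par = 1/15000 + 1/18000 + 1/470 = 0.00225 S  =>  R_par = 444.5 Ω
V = I × R_par = 2 × 444.5 = 888.9 V
I_R1 = V/R1 = 888.9/15000 = 0.05926 A

Final answer: 0.05926 A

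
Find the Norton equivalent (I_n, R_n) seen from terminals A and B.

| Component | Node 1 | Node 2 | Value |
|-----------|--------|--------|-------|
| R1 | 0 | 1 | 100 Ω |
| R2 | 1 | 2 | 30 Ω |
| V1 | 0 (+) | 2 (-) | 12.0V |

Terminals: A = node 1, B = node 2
Find the Thévenin equivalent first; then I_n = V_th/R_th and R_n = R_th.
Step 1 — V_th is the open-circuit voltage V_A - V_B (nothing connected across the terminals).
Nodal analysis, taking node 2 as the 0 V reference.
Source V1 fixes V_0 = 12 V.
KCL at each unknown node (sum of currents leaving = 0; resistances in Ω):
  Node 1: (V_1 - 12)/100 + (V_1 - 0)/30 = 0
Collecting terms: 0.04333 × V_1 = 0.12  =>  V_1 = 2.769 V
V_th = V_1 - V_2 = 2.769 - 0 = 2.769 V
Step 2 — R_th: zero the source — replace V1 by a short circuit (node 2 merges into node 0) — and find the resistance seen between A (node 1) and B (node 0).
Reduce the network between node 1 (A) and node 0 (B) by series/parallel combination:
  Rp1 = R1 ‖ R2 (parallel, both between nodes 0 and 1) = 1/(1/100 + 1/30) = 23.08 Ω
R_th = 23.08 Ω
I_n = V_th/R_th = 2.769/23.08 = 0.12 A, and R_n = R_th = 23.08 Ω

Final answer: I_n = 0.12 A, R_n = 23.08 Ω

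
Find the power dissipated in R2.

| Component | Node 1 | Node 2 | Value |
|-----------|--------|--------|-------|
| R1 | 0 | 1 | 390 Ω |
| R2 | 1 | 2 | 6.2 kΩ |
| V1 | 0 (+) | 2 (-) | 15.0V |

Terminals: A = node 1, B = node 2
Nodal analysis, taking node 2 as the 0 V reference.
Source V1 fixes V_0 = 15 V.
KCL at each unknown node (sum of currents leaving = 0; resistances in Ω):
  Node 1: (V_1 - 15)/390 + (V_1 - 0)/6200 = 0
Collecting terms: 0.002725 × V_1 = 0.03846  =>  V_1 = 14.11 V
I_R2 = (V_1 - V_2)/R2 = (14.11 - 0)/6200 = 0.002276 A
P_R2 = I_R2² × R2 = (0.002276)² × 6200 = 0.03212 W

Final answer: 0.03212 W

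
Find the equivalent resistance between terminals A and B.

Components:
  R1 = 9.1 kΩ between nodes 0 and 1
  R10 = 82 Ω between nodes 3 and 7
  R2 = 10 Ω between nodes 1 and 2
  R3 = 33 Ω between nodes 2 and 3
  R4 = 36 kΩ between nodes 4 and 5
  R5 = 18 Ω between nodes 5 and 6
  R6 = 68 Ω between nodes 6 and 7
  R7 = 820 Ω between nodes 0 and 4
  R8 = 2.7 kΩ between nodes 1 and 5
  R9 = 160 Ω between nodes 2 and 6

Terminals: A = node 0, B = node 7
The network is not a plain series/parallel combination. Inject a 1 A test current into terminal A (node 0) and return it from terminal B (node 7); then R_eq = V_A / (1 A).
Nodal analysis, taking node 7 as the 0 V reference.
Current source I_test pushes 1 A into node 0 and draws it out of node 7.
KCL at each unknown node (sum of currents leaving = 0; resistances in Ω):
  Node 0: (V_0 - V_1)/9100 + (V_0 - V_4)/820 - 1 = 0
  Node 1: (V_1 - V_0)/9100 + (V_1 - V_2)/10 + (V_1 - V_5)/2700 = 0
  Node 2: (V_2 - V_1)/10 + (V_2 - V_3)/33 + (V_2 - V_6)/160 = 0
  Node 3: (V_3 - V_2)/33 + (V_3 - 0)/82 = 0
  Node 4: (V_4 - V_0)/820 + (V_4 - V_5)/36000 = 0
  Node 5: (V_5 - V_1)/2700 + (V_5 - V_4)/36000 + (V_5 - V_6)/18 = 0
  Node 6: (V_6 - V_2)/160 + (V_6 - V_5)/18 + (V_6 - 0)/68 = 0
Collecting terms (coefficients in siemens):
  0.001329·V_0 - 0.0001099·V_1 - 0.00122·V_4 = 1
  0.1005·V_1 - 0.0001099·V_0 - 0.1·V_2 - 0.0003704·V_5 = 0
  0.1366·V_2 - 0.1·V_1 - 0.0303·V_3 - 0.00625·V_6 = 0
  0.0425·V_3 - 0.0303·V_2 = 0
  0.001247·V_4 - 0.00122·V_0 - 0.00002778·V_5 = 0
  0.05595·V_5 - 0.0003704·V_1 - 0.00002778·V_4 - 0.05556·V_6 = 0
  0.07651·V_6 - 0.00625·V_2 - 0.05556·V_5 = 0
Solving these 7 simultaneous equations (Gaussian elimination) gives:
  V_0 = 7362 V, V_1 = 72.85 V, V_2 = 64.98 V, V_3 = 46.34 V
  V_4 = 7198 V, V_5 = 33.42 V, V_6 = 29.58 V
R_eq = V_0 / 1 A = 7362 Ω = 7.362 kΩ

Final answer: 7.362 kΩ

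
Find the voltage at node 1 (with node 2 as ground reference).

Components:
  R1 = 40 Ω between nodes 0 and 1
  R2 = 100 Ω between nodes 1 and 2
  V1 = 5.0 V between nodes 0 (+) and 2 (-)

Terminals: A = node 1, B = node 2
Nodal analysis, taking node 2 as the 0 V reference.
Source V1 fixes V_0 = 5 V.
KCL at each unknown node (sum of currents leaving = 0; resistances in Ω):
  Node 1: (V_1 - 5)/40 + (V_1 - 0)/100 = 0
Collecting terms: 0.035 × V_1 = 0.125  =>  V_1 = 3.571 V
The requested potential is V_1 = 3.571 V.

Final answer: V_1 = 3.571 V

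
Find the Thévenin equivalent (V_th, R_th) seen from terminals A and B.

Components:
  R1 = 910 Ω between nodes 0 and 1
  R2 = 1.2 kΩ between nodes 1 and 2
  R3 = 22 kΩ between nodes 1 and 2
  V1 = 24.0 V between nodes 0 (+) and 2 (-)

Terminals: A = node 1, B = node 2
Step 1 — V_th is the open-circuit voltage V_A - V_B (nothing connected across the terminals).
Nodal analysis, taking node 2 as the 0 V reference.
Source V1 fixes V_0 = 24 V.
KCL at each unknown node (sum of currents leaving = 0; resistances in Ω):
  Node 1: (V_1 - 24)/910 + (V_1 - 0)/1200 + (V_1 - 0)/22000 = 0
Collecting terms: 0.001978 × V_1 = 0.02637  =>  V_1 = 13.34 V
V_th = V_1 - V_2 = 13.34 - 0 = 13.34 V
Step 2 — R_th: zero the source — replace V1 by a short circuit (node 2 merges into node 0) — and find the resistance seen between A (node 1) and B (node 0).
Reduce the network between node 1 (A) and node 0 (B) by series/parallel combination:
  Rp1 = R1 ‖ R2 ‖ R3 (parallel, all between nodes 0 and 1) = 1/(1/910 + 1/1200 + 1/22000) = 505.6 Ω
R_th = 505.6 Ω

Final answer: V_th = 13.34 V, R_th = 505.6 Ω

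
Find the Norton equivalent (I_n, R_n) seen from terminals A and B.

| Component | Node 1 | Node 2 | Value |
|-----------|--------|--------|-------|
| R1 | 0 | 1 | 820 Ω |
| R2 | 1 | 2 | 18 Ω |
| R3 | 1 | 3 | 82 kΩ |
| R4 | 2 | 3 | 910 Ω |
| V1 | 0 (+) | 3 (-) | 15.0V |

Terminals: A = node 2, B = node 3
Find the Thévenin equivalent first; then I_n = V_th/R_th and R_n = R_th.
Step 1 — V_th is the open-circuit voltage V_A - V_B (nothing connected across the terminals).
Nodal analysis, taking node 3 as the 0 V reference.
Source V1 fixes V_0 = 15 V.
KCL at each unknown node (sum of currents leaving = 0; resistances in Ω):
  Node 1: (V_1 - 15)/820 + (V_1 - V_2)/18 + (V_1 - 0)/82000 = 0
  Node 2: (V_2 - V_1)/18 + (V_2 - 0)/910 = 0
Collecting terms (coefficients in siemens):
  0.05679·V_1 - 0.05556·V_2 = 0.01829
  0.05665·V_2 - 0.05556·V_1 = 0
Determinant D = (0.05679)(0.05665) - (-0.05556)(-0.05556) = 0.0001308
V_1 = [(0.01829)(0.05665) - (-0.05556)(0)]/D = 7.921 V
V_2 = [(0.05679)(0) - (0.01829)(-0.05556)]/D = 7.768 V
V_th = V_2 - V_3 = 7.768 - 0 = 7.768 V
Step 2 — R_th: zero the source — replace V1 by a short circuit (node 3 merges into node 0) — and find the resistance seen between A (node 2) and B (node 0).
Reduce the network between node 2 (A) and node 0 (B) by series/parallel combination:
  Rp1 = R1 ‖ R3 (parallel, both between nodes 0 and 1) = 1/(1/820 + 1/82000) = 811.9 Ω
  Rs1 = R2 + Rp1 (series, joined only at node 1) = 18 + 811.9 = 829.9 Ω
  Rp2 = R4 ‖ Rs1 (parallel, both between nodes 0 and 2) = 1/(1/910 + 1/829.9) = 434 Ω
R_th = 434 Ω
I_n = V_th/R_th = 7.768/434 = 0.0179 A, and R_n = R_th = 434 Ω

Final answer: I_n = 0.0179 A, R_n = 434 Ω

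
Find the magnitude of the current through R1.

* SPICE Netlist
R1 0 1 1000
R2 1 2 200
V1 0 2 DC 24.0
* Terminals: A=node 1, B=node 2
Nodal analysis, taking node 2 as the 0 V reference.
Source V1 fixes V_0 = 24 V.
KCL at each unknown node (sum of currents leaving = 0; resistances in Ω):
  Node 1: (V_1 - 24)/1000 + (V_1 - 0)/200 = 0
Collecting terms: 0.006 × V_1 = 0.024  =>  V_1 = 4 V
I_R1 = (V_0 - V_1)/R1 = (24 - 4)/1000 = 0.02 A
|I_R1| = 0.02 A

Final answer: |I_R1| = 0.02 A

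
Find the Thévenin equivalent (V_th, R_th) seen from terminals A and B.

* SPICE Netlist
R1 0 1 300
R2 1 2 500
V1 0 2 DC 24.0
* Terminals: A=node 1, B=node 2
Step 1 — V_th is the open-circuit voltage V_A - V_B (nothing connected across the terminals).
Nodal analysis, taking node 2 as the 0 V reference.
Source V1 fixes V_0 = 24 V.
KCL at each unknown node (sum of currents leaving = 0; resistances in Ω):
  Node 1: (V_1 - 24)/300 + (V_1 - 0)/500 = 0
Collecting terms: 0.005333 × V_1 = 0.08  =>  V_1 = 15 V
V_th = V_1 - V_2 = 15 - 0 = 15 V
Step 2 — R_th: zero the source — replace V1 by a short circuit (node 2 merges into node 0) — and find the resistance seen between A (node 1) and B (node 0).
Reduce the network between node 1 (A) and node 0 (B) by series/parallel combination:
  Rp1 = R1 ‖ R2 (parallel, both between nodes 0 and 1) = 1/(1/300 + 1/500) = 187.5 Ω
R_th = 187.5 Ω

Final answer: V_th = 15 V, R_th = 187.5 Ω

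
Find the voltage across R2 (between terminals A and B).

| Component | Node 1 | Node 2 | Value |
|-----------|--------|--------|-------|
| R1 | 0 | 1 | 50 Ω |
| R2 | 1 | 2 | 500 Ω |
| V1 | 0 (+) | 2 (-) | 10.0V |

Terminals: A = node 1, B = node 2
R1 and R2 are in series across V1 (node 0 → node 1 → node 2), and the output A–B is taken across R2, so this is a voltage divider.
Series current: I = V1/(R1 + R2) = 10/(50 + 500) = 10/550 = 0.01818 A
V_R2 = I × R2 = V1 × R2/(R1 + R2) = 10 × 500/550 = 9.091 V

Final answer: 9.091 V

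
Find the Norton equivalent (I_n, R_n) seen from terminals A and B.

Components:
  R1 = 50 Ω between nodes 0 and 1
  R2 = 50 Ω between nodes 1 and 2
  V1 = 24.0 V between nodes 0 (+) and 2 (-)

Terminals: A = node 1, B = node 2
Find the Thévenin equivalent first; then I_n = V_th/R_th and R_n = R_th.
Step 1 — V_th is the open-circuit voltage V_A - V_B (nothing connected across the terminals).
Nodal analysis, taking node 2 as the 0 V reference.
Source V1 fixes V_0 = 24 V.
KCL at each unknown node (sum of currents leaving = 0; resistances in Ω):
  Node 1: (V_1 - 24)/50 + (V_1 - 0)/50 = 0
Collecting terms: 0.04 × V_1 = 0.48  =>  V_1 = 12 V
V_th = V_1 - V_2 = 12 - 0 = 12 V
Step 2 — R_th: zero the source — replace V1 by a short circuit (node 2 merges into node 0) — and find the resistance seen between A (node 1) and B (node 0).
Reduce the network between node 1 (A) and node 0 (B) by series/parallel combination:
  Rp1 = R1 ‖ R2 (parallel, both between nodes 0 and 1) = 1/(1/50 + 1/50) = 25 Ω
R_th = 25 Ω
I_n = V_th/R_th = 12/25 = 0.48 A, and R_n = R_th = 25 Ω

Final answer: I_n = 0.48 A, R_n = 25 Ω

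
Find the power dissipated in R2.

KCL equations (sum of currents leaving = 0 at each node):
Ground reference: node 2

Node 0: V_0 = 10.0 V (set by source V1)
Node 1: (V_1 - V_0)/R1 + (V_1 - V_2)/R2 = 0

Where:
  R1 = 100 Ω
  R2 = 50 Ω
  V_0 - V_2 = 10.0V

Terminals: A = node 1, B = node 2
Nodal analysis, taking node 2 as the 0 V reference.
Source V1 fixes V_0 = 10 V.
KCL at each unknown node (sum of currents leaving = 0; resistances in Ω):
  Node 1: (V_1 - 10)/100 + (V_1 - 0)/50 = 0
Collecting terms: 0.03 × V_1 = 0.1  =>  V_1 = 3.333 V
I_R2 = (V_1 - V_2)/R2 = (3.333 - 0)/50 = 0.06667 A
P_R2 = I_R2² × R2 = (0.06667)² × 50 = 0.2222 W

Final answer: 0.2222 W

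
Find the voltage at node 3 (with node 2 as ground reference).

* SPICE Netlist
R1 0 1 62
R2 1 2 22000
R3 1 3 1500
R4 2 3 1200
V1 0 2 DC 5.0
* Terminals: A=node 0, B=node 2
Nodal analysis, taking node 2 as the 0 V reference.
Source V1 fixes V_0 = 5 V.
KCL at each unknown node (sum of currents leaving = 0; resistances in Ω):
  Node 1: (V_1 - 5)/62 + (V_1 - 0)/22000 + (V_1 - V_3)/1500 = 0
  Node 3: (V_3 - V_1)/1500 + (V_3 - 0)/1200 = 0
Collecting terms (coefficients in siemens):
  0.01684·V_1 - 0.0006667·V_3 = 0.08065
  0.0015·V_3 - 0.0006667·V_1 = 0
Determinant D = (0.01684)(0.0015) - (-0.0006667)(-0.0006667) = 0.00002482
V_1 = [(0.08065)(0.0015) - (-0.0006667)(0)]/D = 4.874 V
V_3 = [(0.01684)(0) - (0.08065)(-0.0006667)]/D = 2.166 V
The requested potential is V_3 = 2.166 V.

Final answer: V_3 = 2.166 V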